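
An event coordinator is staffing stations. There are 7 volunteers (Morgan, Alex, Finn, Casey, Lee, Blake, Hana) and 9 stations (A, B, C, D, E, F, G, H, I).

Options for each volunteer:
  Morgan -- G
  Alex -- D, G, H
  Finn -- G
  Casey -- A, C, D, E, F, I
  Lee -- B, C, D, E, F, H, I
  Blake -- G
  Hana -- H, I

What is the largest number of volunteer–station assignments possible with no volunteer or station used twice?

5

A valid assignment of size 5: Morgan-G, Alex-D, Casey-A, Lee-E, Hana-H.
The set {Morgan, Finn, Blake} has only 1 neighbour ({G}), so by Hall's theorem at most 5 of the 7 volunteers can be matched.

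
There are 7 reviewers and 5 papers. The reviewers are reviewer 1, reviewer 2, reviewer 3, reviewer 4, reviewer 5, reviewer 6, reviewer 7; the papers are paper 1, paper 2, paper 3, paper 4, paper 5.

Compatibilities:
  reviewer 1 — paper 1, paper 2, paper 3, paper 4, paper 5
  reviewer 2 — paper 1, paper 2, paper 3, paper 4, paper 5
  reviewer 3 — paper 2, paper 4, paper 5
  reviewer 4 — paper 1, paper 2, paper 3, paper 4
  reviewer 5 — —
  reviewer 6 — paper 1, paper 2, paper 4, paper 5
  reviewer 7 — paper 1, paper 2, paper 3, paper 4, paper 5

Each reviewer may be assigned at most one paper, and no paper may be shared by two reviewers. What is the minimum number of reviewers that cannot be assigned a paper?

2

A valid assignment of size 5: reviewer 1→paper 3, reviewer 2→paper 5, reviewer 3→paper 2, reviewer 4→paper 1, reviewer 6→paper 4.
The set {reviewer 1, reviewer 2, reviewer 3, reviewer 4, reviewer 5, reviewer 6, reviewer 7} has only 5 neighbours ({paper 1, paper 2, paper 3, paper 4, paper 5}), so by Hall's theorem at most 5 of the 7 reviewers can be matched.
That matches 5 of the 7, leaving 2 unmatched; no matching can do better.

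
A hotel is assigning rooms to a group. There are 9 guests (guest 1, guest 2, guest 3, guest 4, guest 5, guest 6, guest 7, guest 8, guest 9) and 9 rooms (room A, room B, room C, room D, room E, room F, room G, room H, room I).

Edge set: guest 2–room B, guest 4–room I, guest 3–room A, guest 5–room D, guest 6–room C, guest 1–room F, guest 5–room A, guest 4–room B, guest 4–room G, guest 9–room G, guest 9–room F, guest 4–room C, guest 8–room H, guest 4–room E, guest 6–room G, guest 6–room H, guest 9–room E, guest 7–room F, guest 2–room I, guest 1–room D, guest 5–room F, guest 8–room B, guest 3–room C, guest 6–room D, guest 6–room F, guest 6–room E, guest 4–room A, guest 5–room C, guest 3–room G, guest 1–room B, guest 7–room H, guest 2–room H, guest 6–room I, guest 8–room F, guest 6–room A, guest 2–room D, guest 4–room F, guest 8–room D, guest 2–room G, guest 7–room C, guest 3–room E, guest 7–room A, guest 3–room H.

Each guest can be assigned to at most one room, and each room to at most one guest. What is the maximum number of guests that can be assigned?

9

For example, pair guest 1–room B, guest 2–room I, guest 3–room E, guest 4–room A, guest 5–room D, guest 6–room C, guest 7–room H, guest 8–room F, guest 9–room G.
All 9 guests are matched, so no larger matching exists.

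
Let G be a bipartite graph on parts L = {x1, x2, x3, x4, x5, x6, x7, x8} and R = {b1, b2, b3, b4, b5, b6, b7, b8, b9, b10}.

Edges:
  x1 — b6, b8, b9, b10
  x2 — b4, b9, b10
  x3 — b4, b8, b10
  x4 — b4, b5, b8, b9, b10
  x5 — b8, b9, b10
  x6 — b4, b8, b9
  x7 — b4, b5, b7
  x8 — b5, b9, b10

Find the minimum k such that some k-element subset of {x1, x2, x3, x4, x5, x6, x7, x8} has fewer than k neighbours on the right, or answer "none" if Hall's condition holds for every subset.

Take S = {x2, x3, x4, x5, x6, x8}. Its neighbourhood is {b4, b5, b8, b9, b10}, so |N(S)| = 5 < |S| = 6.
Every subset of size less than 6 has at least as many neighbours as members, so 6 is the minimum.

6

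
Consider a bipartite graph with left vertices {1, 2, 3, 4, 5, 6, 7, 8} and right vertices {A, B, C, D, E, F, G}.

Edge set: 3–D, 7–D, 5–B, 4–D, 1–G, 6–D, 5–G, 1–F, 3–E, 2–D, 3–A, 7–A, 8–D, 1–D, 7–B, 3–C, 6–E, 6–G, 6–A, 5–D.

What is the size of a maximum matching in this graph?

One maximum matching: 1–F, 2–D, 3–C, 5–G, 6–E, 7–B.
The set {2, 4, 8} has only 1 neighbour ({D}), so by Hall's theorem at most 6 of the 8 left vertices can be matched.

6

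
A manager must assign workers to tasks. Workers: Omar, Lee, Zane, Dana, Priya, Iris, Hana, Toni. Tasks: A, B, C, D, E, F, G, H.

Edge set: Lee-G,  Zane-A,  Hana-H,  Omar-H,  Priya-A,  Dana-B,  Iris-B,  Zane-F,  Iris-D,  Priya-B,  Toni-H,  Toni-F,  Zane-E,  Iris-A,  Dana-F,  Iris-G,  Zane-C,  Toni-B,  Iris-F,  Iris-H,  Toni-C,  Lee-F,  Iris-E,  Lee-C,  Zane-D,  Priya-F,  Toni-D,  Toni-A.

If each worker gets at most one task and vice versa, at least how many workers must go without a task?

1

One maximum matching: Omar-H, Lee-C, Zane-E, Dana-F, Priya-B, Iris-G, Toni-A.
The set {Omar, Hana} has only 1 neighbour ({H}), so by Hall's theorem at most 7 of the 8 workers can be matched.
That matches 7 of the 8, leaving 1 unmatched; no matching can do better.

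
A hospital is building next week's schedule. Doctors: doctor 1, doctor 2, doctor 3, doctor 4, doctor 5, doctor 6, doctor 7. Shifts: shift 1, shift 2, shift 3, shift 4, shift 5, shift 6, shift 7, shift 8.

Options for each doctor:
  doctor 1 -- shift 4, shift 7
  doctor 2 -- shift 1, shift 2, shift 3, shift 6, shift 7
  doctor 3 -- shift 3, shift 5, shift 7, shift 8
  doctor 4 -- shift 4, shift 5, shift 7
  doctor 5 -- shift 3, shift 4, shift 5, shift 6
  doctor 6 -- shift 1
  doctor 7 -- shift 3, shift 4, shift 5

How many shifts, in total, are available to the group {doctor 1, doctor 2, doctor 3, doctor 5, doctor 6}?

The union of neighbours of {doctor 1, doctor 2, doctor 3, doctor 5, doctor 6} is {shift 1, shift 2, shift 3, shift 4, shift 5, shift 6, shift 7, shift 8}, which has 8 elements.
Since |N(S)| = 8 ≥ |S| = 5, Hall's condition holds for this subset.

8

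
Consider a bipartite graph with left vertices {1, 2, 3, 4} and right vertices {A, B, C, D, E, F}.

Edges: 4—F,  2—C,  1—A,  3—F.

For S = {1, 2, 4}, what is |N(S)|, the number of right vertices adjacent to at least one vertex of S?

The union of neighbours of {1, 2, 4} is {A, C, F}, which has 3 elements.
Since |N(S)| = 3 ≥ |S| = 3, Hall's condition holds for this subset.

3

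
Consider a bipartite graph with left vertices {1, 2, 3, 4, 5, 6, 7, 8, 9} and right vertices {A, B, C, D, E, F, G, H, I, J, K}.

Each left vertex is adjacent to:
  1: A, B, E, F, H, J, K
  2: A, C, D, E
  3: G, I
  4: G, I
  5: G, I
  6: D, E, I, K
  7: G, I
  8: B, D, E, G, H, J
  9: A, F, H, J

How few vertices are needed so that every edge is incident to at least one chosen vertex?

7

The 7 edges 1–A, 2–C, 3–I, 4–G, 6–E, 8–J, 9–H form a matching, so any vertex cover needs at least 7 vertices (one per matched edge).
Conversely {1, 2, 6, 8, 9, G, I} meets every edge and has exactly 7 vertices, so 7 is optimal.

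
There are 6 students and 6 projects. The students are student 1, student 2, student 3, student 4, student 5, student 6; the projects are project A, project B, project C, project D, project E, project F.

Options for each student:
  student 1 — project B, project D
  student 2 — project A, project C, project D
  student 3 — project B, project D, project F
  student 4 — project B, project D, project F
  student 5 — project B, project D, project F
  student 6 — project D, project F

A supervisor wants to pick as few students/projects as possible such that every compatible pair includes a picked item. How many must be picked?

A maximum matching has 4 edges (e.g. student 1–project D, student 2–project C, student 3–project B, student 4–project F).
By König's theorem the minimum vertex cover has the same size. One such cover is {student 2, project B, project D, project F}.

4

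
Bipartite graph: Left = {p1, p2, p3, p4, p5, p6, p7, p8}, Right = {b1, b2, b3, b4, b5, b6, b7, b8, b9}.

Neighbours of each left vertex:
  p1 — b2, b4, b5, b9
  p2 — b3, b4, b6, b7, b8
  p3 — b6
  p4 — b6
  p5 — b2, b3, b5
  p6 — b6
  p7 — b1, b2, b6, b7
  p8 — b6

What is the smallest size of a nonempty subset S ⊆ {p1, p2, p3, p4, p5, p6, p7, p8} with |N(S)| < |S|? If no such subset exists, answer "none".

Take S = {p3, p4}. Its neighbourhood is {b6}, so |N(S)| = 1 < |S| = 2.
No single vertex violates Hall's condition since each has at least one neighbour, so 2 is the minimum.

2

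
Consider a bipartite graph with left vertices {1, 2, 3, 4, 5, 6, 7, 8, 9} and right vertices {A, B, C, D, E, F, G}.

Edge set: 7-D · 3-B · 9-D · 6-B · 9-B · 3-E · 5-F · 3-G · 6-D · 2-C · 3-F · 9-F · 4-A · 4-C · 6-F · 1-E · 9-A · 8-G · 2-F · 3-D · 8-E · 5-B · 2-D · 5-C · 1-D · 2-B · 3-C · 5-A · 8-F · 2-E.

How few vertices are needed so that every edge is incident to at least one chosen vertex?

A maximum matching has 7 edges (e.g. 1–E, 2–B, 3–G, 4–A, 5–C, 6–F, 7–D).
By König's theorem the minimum vertex cover has the same size. One such cover is {A, B, C, D, E, F, G}.

7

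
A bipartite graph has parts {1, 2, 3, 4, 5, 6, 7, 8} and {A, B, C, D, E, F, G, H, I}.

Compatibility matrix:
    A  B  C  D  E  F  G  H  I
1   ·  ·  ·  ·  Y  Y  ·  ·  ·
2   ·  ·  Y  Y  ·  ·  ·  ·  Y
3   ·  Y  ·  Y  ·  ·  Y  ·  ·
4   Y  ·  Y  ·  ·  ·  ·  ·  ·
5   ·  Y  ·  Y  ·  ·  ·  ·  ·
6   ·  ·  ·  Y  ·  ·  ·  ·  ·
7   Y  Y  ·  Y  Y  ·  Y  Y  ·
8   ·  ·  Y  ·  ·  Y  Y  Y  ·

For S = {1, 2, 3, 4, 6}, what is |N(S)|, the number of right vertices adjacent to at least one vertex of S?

The union of neighbours of {1, 2, 3, 4, 6} is {A, B, C, D, E, F, G, I}, which has 8 elements.
Since |N(S)| = 8 ≥ |S| = 5, Hall's condition holds for this subset.

8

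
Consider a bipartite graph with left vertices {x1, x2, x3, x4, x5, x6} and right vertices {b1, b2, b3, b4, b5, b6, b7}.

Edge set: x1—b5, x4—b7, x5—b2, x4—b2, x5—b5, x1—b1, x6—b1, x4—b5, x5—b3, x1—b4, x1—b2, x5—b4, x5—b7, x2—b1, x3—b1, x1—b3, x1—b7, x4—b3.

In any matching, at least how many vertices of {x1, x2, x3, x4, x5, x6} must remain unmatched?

2

A valid assignment of size 4: x1→b5, x2→b1, x4→b3, x5→b7.
The set {x2, x3, x6} has only 1 neighbour ({b1}), so by Hall's theorem at most 4 of the 6 left vertices can be matched.
That matches 4 of the 6, leaving 2 unmatched; no matching can do better.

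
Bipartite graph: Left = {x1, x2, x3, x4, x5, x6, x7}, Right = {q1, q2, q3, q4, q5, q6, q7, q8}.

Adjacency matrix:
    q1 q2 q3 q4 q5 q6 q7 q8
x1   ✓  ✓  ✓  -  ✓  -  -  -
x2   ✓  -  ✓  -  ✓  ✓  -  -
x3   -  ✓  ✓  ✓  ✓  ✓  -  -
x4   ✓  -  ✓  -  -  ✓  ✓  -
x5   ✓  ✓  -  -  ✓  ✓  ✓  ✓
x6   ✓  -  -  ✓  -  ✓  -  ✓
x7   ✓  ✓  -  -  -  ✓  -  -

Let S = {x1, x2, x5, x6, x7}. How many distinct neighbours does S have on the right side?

8

The union of neighbours of {x1, x2, x5, x6, x7} is {q1, q2, q3, q4, q5, q6, q7, q8}, which has 8 elements.
Since |N(S)| = 8 ≥ |S| = 5, Hall's condition holds for this subset.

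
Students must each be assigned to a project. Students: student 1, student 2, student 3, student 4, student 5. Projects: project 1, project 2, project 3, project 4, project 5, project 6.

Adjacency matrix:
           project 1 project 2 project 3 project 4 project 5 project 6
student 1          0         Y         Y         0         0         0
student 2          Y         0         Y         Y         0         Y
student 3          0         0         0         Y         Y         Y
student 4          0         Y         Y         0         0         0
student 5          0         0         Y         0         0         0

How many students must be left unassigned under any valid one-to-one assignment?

For example, pair student 1→project 2, student 2→project 1, student 3→project 4, student 4→project 3.
The set {student 1, student 4, student 5} has only 2 neighbours ({project 2, project 3}), so by Hall's theorem at most 4 of the 5 students can be matched.
That matches 4 of the 5, leaving 1 unmatched; no matching can do better.

1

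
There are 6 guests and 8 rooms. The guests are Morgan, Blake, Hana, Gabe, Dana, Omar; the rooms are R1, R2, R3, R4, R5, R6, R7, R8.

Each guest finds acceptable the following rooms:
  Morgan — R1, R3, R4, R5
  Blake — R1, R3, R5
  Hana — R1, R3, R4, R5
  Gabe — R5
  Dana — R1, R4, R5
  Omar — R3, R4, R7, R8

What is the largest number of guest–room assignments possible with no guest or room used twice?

For example, pair Morgan→R4, Blake→R1, Hana→R3, Gabe→R5, Omar→R7.
The set {Morgan, Blake, Hana, Gabe, Dana} has only 4 neighbours ({R1, R3, R4, R5}), so by Hall's theorem at most 5 of the 6 guests can be matched.

5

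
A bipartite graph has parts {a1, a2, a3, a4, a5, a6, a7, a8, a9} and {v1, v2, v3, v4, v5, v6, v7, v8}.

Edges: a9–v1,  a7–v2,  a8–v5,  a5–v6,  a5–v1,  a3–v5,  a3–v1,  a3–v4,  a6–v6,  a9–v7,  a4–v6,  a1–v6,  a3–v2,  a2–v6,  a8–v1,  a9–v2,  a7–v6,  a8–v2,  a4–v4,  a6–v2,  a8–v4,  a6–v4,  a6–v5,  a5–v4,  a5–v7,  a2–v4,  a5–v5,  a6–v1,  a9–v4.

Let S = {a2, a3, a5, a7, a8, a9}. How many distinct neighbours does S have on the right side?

6

The union of neighbours of {a2, a3, a5, a7, a8, a9} is {v1, v2, v4, v5, v6, v7}, which has 6 elements.
Since |N(S)| = 6 ≥ |S| = 6, Hall's condition holds for this subset.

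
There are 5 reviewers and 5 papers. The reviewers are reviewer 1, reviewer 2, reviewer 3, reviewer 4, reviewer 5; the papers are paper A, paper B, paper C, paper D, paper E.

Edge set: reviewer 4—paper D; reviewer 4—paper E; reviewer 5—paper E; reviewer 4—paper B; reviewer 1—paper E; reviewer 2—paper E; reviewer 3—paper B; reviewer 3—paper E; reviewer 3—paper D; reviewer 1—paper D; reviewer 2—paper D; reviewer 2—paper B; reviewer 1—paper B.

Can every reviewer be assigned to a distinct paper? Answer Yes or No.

The set {reviewer 1, reviewer 2, reviewer 3, reviewer 4, reviewer 5} has only 3 neighbours ({paper B, paper D, paper E}), so by Hall's theorem at most 3 of the 5 reviewers can be matched.
Hence no matching covers every reviewer.

No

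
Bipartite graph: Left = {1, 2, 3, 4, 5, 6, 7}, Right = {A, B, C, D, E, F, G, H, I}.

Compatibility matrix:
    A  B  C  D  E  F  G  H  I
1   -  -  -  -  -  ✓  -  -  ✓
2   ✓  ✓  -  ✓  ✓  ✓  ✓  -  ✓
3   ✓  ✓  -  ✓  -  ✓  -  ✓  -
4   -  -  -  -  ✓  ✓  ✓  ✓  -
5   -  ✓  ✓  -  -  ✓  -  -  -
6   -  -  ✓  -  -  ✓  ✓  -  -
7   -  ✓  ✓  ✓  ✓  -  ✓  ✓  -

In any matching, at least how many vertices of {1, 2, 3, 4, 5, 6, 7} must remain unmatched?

0

One maximum matching: 1-I, 2-A, 3-H, 4-E, 5-B, 6-F, 7-G.
This saturates every left vertex, so 7 is the maximum.
That matches 7 of the 7, leaving 0 unmatched; no matching can do better.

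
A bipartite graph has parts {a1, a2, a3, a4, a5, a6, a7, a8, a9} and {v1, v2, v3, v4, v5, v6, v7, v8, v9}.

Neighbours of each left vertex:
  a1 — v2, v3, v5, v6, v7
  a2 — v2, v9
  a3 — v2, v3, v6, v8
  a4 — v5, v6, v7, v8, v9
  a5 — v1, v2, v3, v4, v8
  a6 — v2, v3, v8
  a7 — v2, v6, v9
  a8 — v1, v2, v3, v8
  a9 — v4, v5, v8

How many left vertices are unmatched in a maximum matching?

For example, pair a1→v5, a2→v9, a3→v2, a4→v7, a5→v4, a6→v3, a7→v6, a8→v1, a9→v8.
This saturates every left vertex, so 9 is the maximum.
That matches 9 of the 9, leaving 0 unmatched; no matching can do better.

0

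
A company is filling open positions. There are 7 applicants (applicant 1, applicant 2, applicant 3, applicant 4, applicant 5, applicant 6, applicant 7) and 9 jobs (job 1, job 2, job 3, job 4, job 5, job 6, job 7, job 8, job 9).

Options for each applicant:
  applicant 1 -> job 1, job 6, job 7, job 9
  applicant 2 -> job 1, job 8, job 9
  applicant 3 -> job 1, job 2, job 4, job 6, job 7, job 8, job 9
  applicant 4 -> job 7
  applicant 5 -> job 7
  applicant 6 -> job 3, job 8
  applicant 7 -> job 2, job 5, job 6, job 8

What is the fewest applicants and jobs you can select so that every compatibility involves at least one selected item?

A maximum matching has 6 edges (e.g. applicant 1–job 6, applicant 2–job 1, applicant 3–job 9, applicant 4–job 7, applicant 6–job 3, applicant 7–job 2).
By König's theorem the minimum vertex cover has the same size. One such cover is {applicant 1, applicant 2, applicant 3, applicant 6, applicant 7, job 7}.

6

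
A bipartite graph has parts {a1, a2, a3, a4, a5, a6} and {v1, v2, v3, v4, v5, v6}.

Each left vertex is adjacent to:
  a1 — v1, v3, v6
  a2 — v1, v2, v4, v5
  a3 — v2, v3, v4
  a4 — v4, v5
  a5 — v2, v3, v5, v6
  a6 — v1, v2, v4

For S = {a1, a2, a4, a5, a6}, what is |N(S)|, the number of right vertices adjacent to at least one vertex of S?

The union of neighbours of {a1, a2, a4, a5, a6} is {v1, v2, v3, v4, v5, v6}, which has 6 elements.
Since |N(S)| = 6 ≥ |S| = 5, Hall's condition holds for this subset.

6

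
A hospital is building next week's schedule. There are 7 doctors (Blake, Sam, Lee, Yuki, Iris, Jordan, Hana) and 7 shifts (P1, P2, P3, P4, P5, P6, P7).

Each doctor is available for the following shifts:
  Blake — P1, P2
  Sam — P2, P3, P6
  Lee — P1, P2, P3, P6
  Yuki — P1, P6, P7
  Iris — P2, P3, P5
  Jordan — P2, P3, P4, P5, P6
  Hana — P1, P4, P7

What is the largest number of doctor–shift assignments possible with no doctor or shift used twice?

7

For example, pair Blake→P2, Sam→P3, Lee→P6, Yuki→P7, Iris→P5, Jordan→P4, Hana→P1.
All 7 doctors are matched, so no larger matching exists.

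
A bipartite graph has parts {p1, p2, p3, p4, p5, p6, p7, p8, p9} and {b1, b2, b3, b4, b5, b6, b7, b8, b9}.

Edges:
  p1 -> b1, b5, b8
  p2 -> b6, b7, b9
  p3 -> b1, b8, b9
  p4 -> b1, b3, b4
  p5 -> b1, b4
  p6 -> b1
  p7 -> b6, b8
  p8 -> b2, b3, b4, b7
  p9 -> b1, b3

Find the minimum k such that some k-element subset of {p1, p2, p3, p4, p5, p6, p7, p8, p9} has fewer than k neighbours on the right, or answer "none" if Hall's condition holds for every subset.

4

Take S = {p4, p5, p6, p9}. Its neighbourhood is {b1, b3, b4}, so |N(S)| = 3 < |S| = 4.
Every subset of size less than 4 has at least as many neighbours as members, so 4 is the minimum.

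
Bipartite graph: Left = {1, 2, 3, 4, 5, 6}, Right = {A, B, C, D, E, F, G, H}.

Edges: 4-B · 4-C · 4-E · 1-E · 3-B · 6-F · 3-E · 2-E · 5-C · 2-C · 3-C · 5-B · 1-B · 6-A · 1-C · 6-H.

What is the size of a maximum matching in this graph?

A valid assignment of size 4: 1-E, 2-C, 3-B, 6-F.
The set {1, 2, 3, 4, 5} has only 3 neighbours ({B, C, E}), so by Hall's theorem at most 4 of the 6 left vertices can be matched.

4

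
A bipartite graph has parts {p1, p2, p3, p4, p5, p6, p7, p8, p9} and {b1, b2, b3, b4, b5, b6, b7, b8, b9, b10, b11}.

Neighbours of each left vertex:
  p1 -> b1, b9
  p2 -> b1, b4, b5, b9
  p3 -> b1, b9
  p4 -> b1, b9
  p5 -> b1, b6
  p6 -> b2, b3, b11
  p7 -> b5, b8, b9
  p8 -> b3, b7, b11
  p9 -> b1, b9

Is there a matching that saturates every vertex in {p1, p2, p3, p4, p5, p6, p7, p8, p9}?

No

The set {p1, p3, p4, p9} has only 2 neighbours ({b1, b9}), so by Hall's theorem at most 7 of the 9 left vertices can be matched.
Hence no matching covers every left vertex.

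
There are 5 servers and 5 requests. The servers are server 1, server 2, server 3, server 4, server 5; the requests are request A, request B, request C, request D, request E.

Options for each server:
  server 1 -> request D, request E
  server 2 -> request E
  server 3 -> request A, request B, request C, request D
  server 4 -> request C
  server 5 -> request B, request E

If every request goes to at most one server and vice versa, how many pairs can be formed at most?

5

A valid assignment of size 5: server 1–request D, server 2–request E, server 3–request A, server 4–request C, server 5–request B.
All 5 servers are matched, so no larger matching exists.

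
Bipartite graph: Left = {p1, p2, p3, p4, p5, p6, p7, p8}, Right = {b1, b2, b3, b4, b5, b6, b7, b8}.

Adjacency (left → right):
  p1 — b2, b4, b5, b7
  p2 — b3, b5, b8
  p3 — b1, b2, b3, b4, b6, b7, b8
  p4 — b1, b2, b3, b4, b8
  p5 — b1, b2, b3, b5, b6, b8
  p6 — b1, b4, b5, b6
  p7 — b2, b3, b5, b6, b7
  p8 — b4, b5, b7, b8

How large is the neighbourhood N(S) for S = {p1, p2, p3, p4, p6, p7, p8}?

The union of neighbours of {p1, p2, p3, p4, p6, p7, p8} is {b1, b2, b3, b4, b5, b6, b7, b8}, which has 8 elements.
Since |N(S)| = 8 ≥ |S| = 7, Hall's condition holds for this subset.

8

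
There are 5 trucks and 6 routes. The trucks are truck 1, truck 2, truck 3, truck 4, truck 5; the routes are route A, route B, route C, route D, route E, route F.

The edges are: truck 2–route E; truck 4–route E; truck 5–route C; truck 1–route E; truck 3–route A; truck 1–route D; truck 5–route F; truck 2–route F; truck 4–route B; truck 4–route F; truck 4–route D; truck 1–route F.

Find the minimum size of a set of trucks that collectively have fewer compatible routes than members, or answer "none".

A matching saturating every truck exists, for instance truck 1→route D, truck 2→route E, truck 3→route A, truck 4→route B, truck 5→route F.
By Hall's marriage theorem, this means |N(S)| ≥ |S| for every subset S, so no violating subset exists.

none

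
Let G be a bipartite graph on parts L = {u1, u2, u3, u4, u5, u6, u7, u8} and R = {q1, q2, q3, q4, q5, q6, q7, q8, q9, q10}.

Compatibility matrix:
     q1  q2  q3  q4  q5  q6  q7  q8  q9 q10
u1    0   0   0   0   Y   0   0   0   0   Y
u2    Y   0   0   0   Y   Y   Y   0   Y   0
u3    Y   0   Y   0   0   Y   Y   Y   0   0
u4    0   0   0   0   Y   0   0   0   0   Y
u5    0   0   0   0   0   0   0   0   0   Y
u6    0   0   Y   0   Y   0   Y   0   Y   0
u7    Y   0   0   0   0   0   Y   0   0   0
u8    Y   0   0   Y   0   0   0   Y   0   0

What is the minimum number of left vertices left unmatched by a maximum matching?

One maximum matching: u1-q5, u2-q6, u3-q1, u4-q10, u6-q9, u7-q7, u8-q8.
The set {u1, u4, u5} has only 2 neighbours ({q10, q5}), so by Hall's theorem at most 7 of the 8 left vertices can be matched.
That matches 7 of the 8, leaving 1 unmatched; no matching can do better.

1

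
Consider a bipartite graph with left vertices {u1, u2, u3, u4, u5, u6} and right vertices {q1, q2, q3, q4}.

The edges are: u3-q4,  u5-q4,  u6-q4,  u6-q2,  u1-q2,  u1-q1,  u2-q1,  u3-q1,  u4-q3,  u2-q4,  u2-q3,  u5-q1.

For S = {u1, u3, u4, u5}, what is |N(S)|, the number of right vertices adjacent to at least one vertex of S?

4

The union of neighbours of {u1, u3, u4, u5} is {q1, q2, q3, q4}, which has 4 elements.
Since |N(S)| = 4 ≥ |S| = 4, Hall's condition holds for this subset.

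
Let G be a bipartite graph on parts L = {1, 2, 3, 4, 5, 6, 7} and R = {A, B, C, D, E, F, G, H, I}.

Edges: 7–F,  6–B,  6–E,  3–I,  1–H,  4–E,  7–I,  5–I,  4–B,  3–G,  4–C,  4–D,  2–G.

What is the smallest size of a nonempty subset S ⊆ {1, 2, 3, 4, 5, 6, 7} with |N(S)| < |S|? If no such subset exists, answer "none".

Take S = {2, 3, 5}. Its neighbourhood is {G, I}, so |N(S)| = 2 < |S| = 3.
Every subset of size less than 3 has at least as many neighbours as members, so 3 is the minimum.

3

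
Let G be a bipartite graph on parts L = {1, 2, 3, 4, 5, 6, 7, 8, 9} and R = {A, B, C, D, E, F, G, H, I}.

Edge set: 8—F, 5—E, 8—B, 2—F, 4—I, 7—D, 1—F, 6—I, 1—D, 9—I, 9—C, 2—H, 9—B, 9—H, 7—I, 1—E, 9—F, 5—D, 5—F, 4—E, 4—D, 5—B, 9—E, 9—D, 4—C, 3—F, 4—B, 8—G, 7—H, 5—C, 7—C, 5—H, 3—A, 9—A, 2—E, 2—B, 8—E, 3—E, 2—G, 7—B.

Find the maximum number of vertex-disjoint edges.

For example, pair 1-D, 2-H, 3-E, 4-B, 5-F, 6-I, 7-C, 8-G, 9-A.
This saturates every left vertex, so 9 is the maximum.

9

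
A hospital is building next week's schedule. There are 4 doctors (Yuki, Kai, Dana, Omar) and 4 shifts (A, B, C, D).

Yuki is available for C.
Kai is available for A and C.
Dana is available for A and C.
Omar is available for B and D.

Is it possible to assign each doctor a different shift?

No

The set {Yuki, Kai, Dana} has only 2 neighbours ({A, C}), so by Hall's theorem at most 3 of the 4 doctors can be matched.
Hence no matching covers every doctor.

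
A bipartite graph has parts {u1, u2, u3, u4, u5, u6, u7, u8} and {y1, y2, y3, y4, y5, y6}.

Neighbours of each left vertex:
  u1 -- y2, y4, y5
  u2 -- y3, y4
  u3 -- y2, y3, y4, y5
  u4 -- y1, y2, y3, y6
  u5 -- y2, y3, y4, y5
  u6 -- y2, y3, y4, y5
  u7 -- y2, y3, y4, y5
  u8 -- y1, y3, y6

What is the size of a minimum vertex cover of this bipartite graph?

A maximum matching has 6 edges (e.g. u1–y5, u2–y4, u3–y2, u4–y6, u5–y3, u8–y1).
By König's theorem the minimum vertex cover has the same size. One such cover is {u4, u8, y2, y3, y4, y5}.

6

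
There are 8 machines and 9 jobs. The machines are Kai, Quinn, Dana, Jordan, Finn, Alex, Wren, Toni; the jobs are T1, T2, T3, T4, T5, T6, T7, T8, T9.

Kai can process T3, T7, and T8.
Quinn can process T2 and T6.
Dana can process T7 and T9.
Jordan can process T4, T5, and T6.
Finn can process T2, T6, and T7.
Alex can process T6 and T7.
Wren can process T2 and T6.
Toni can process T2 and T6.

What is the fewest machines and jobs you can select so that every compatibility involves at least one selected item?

6

A maximum matching has 6 edges (e.g. Kai–T8, Quinn–T2, Dana–T9, Jordan–T5, Finn–T6, Alex–T7).
By König's theorem the minimum vertex cover has the same size. One such cover is {Kai, Dana, Jordan, T2, T6, T7}.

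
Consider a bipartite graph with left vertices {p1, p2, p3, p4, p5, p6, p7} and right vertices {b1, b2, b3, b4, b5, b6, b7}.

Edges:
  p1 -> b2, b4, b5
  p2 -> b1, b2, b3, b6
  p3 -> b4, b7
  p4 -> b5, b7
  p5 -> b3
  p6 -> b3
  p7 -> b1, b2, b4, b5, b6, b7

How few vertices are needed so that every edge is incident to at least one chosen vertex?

{p1, p2, p3, p4, p7, b3} is a vertex cover of size 6: every edge has an endpoint in this set.
No smaller cover exists because p1–b2, p2–b6, p3–b4, p4–b5, p5–b3, p7–b7 is a matching of size 6, and a cover must include an endpoint of each of these disjoint edges (König's theorem).

6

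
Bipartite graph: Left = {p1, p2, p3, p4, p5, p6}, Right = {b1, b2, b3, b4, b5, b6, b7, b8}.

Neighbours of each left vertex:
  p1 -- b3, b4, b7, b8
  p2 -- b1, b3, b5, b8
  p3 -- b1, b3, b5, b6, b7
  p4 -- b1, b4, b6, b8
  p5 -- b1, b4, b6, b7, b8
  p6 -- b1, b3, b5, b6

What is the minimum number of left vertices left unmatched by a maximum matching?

One maximum matching: p1→b8, p2→b5, p3→b1, p4→b6, p5→b7, p6→b3.
All 6 left vertices are matched, so no larger matching exists.
That matches 6 of the 6, leaving 0 unmatched; no matching can do better.

0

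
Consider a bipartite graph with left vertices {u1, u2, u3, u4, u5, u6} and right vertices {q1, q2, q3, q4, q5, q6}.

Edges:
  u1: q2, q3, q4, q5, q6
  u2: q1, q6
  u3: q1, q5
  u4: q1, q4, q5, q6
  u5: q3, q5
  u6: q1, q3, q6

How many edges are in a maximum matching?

6

For example, pair u1→q2, u2→q1, u3→q5, u4→q4, u5→q3, u6→q6.
This saturates every left vertex, so 6 is the maximum.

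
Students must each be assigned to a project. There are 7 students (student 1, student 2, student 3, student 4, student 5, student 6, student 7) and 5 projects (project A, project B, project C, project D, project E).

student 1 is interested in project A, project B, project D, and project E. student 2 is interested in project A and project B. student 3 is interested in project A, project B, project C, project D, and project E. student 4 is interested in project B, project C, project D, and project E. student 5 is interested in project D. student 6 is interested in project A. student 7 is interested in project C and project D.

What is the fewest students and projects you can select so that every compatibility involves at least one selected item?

5

The 5 edges student 1–project A, student 2–project B, student 3–project C, student 4–project E, student 5–project D form a matching, so any vertex cover needs at least 5 vertices (one per matched edge).
Conversely {project A, project B, project C, project D, project E} meets every edge and has exactly 5 vertices, so 5 is optimal.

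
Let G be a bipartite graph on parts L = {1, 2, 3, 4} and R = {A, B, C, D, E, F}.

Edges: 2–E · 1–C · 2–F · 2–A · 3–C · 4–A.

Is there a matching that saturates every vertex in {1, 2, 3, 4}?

The set {1, 3} has only 1 neighbour ({C}), so by Hall's theorem at most 3 of the 4 left vertices can be matched.
Hence no matching covers every left vertex.

No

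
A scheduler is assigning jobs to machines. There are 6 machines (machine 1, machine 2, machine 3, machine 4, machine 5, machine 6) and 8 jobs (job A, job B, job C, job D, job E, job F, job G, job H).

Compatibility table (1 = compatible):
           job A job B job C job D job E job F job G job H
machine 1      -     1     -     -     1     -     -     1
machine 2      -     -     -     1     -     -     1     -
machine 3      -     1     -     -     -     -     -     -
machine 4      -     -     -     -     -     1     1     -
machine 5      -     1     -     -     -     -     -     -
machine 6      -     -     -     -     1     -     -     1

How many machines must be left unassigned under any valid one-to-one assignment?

One maximum matching: machine 1-job E, machine 2-job D, machine 3-job B, machine 4-job G, machine 6-job H.
The set {machine 3, machine 5} has only 1 neighbour ({job B}), so by Hall's theorem at most 5 of the 6 machines can be matched.
That matches 5 of the 6, leaving 1 unmatched; no matching can do better.

1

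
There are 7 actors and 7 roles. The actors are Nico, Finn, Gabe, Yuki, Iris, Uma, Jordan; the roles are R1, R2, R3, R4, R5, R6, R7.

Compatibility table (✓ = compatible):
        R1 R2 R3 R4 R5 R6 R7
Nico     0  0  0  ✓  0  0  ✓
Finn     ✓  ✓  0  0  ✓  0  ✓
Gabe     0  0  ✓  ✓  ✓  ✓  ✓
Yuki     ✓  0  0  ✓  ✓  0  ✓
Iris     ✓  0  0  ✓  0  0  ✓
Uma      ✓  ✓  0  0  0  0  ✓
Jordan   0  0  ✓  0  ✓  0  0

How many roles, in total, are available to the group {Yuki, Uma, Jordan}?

The union of neighbours of {Yuki, Uma, Jordan} is {R1, R2, R3, R4, R5, R7}, which has 6 elements.
Since |N(S)| = 6 ≥ |S| = 3, Hall's condition holds for this subset.

6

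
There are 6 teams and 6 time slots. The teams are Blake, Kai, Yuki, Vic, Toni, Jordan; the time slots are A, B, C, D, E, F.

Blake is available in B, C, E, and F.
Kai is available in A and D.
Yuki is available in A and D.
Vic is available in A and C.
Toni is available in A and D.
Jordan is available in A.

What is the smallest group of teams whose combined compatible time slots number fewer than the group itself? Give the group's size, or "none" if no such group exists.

3

Take S = {Kai, Yuki, Toni}. Its neighbourhood is {A, D}, so |N(S)| = 2 < |S| = 3.
Every subset of size less than 3 has at least as many neighbours as members, so 3 is the minimum.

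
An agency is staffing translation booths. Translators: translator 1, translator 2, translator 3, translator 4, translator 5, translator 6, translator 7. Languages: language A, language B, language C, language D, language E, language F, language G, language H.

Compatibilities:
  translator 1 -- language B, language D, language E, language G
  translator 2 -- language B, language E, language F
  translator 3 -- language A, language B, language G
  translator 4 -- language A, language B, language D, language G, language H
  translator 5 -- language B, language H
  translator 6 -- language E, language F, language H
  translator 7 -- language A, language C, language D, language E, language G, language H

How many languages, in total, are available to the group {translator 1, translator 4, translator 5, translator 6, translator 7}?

The union of neighbours of {translator 1, translator 4, translator 5, translator 6, translator 7} is {language A, language B, language C, language D, language E, language F, language G, language H}, which has 8 elements.
Since |N(S)| = 8 ≥ |S| = 5, Hall's condition holds for this subset.

8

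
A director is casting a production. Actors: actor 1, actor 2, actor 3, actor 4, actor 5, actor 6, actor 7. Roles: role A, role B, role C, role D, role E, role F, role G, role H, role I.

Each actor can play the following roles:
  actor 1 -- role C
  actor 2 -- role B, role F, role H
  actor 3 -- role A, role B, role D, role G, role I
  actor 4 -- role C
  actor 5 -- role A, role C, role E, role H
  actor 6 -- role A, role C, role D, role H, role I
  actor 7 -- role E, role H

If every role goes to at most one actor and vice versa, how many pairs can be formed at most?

6

A valid assignment of size 6: actor 1→role C, actor 2→role F, actor 3→role G, actor 5→role H, actor 6→role I, actor 7→role E.
The set {actor 1, actor 4} has only 1 neighbour ({role C}), so by Hall's theorem at most 6 of the 7 actors can be matched.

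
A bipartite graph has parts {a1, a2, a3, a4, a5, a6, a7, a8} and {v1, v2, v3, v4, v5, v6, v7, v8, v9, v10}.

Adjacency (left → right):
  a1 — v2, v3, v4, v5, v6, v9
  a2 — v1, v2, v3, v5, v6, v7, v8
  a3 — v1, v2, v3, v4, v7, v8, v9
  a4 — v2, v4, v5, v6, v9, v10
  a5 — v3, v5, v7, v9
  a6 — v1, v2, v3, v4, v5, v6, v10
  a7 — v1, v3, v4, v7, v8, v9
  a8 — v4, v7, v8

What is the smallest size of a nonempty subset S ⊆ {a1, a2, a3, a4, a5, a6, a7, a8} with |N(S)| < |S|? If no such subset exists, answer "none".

none

A matching saturating every left vertex exists, for instance a1→v6, a2→v8, a3→v2, a4→v5, a5→v3, a6→v10, a7→v1, a8→v7.
By Hall's marriage theorem, this means |N(S)| ≥ |S| for every subset S, so no violating subset exists.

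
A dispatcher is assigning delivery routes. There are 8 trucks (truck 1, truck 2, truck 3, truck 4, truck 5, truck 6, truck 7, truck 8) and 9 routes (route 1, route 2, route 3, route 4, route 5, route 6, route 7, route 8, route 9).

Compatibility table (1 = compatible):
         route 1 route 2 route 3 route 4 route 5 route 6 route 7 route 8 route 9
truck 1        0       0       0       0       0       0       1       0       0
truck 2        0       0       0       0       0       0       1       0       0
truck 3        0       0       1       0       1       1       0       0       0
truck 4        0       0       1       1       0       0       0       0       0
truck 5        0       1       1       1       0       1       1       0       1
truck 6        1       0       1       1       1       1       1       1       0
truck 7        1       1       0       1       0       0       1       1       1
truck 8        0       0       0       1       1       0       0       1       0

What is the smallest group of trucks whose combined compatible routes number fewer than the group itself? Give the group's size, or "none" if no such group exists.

2

Take S = {truck 1, truck 2}. Its neighbourhood is {route 7}, so |N(S)| = 1 < |S| = 2.
No single vertex violates Hall's condition since each has at least one neighbour, so 2 is the minimum.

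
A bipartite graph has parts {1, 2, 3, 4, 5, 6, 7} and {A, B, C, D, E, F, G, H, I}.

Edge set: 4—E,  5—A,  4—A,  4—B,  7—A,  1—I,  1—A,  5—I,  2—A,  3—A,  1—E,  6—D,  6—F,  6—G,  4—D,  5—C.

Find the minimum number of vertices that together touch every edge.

5

The 5 edges 1–E, 2–A, 4–B, 5–I, 6–F form a matching, so any vertex cover needs at least 5 vertices (one per matched edge).
Conversely {1, 4, 5, 6, A} meets every edge and has exactly 5 vertices, so 5 is optimal.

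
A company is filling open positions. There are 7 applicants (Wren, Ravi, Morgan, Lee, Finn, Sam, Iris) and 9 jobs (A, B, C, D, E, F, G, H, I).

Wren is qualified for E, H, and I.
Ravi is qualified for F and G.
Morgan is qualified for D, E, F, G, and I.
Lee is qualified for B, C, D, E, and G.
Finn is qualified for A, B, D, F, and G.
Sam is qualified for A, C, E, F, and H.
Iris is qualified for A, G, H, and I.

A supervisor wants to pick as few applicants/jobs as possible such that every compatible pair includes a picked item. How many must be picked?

{Wren, Ravi, Morgan, Lee, Finn, Sam, Iris} is a vertex cover of size 7: every edge has an endpoint in this set.
No smaller cover exists because Wren–H, Ravi–F, Morgan–D, Lee–E, Finn–G, Sam–A, Iris–I is a matching of size 7, and a cover must include an endpoint of each of these disjoint edges (König's theorem).

7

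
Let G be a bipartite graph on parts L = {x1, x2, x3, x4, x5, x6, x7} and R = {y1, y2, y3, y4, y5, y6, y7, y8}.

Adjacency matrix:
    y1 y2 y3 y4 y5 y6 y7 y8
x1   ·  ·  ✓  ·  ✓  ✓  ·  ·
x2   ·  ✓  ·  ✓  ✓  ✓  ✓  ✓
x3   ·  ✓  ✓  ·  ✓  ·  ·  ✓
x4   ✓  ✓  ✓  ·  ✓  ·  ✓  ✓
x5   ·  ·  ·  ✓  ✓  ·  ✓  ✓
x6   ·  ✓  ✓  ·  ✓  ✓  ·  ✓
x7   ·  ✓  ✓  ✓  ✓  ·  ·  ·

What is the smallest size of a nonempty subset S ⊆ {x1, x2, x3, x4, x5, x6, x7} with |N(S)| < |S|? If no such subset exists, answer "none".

A matching saturating every left vertex exists, for instance x1→y6, x2→y4, x3→y2, x4→y1, x5→y7, x6→y8, x7→y3.
By Hall's marriage theorem, this means |N(S)| ≥ |S| for every subset S, so no violating subset exists.

none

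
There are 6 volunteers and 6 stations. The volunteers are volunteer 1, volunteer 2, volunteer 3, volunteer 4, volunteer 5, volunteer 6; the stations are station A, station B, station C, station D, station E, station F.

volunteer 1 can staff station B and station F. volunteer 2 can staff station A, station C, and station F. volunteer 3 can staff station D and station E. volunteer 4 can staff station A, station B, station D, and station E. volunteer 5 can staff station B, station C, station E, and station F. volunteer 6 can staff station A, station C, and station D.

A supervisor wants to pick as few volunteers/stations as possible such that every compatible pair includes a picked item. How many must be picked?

The 6 edges volunteer 1–station F, volunteer 2–station C, volunteer 3–station E, volunteer 4–station D, volunteer 5–station B, volunteer 6–station A form a matching, so any vertex cover needs at least 6 vertices (one per matched edge).
Conversely {volunteer 1, volunteer 2, volunteer 3, volunteer 4, volunteer 5, volunteer 6} meets every edge and has exactly 6 vertices, so 6 is optimal.

6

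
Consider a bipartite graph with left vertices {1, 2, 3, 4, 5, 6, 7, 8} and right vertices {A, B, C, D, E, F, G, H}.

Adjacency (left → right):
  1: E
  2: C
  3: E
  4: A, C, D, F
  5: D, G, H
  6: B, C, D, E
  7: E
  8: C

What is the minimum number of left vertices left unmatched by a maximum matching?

One maximum matching: 1→E, 2→C, 4→F, 5→G, 6→B.
The set {1, 2, 3, 7, 8} has only 2 neighbours ({C, E}), so by Hall's theorem at most 5 of the 8 left vertices can be matched.
That matches 5 of the 8, leaving 3 unmatched; no matching can do better.

3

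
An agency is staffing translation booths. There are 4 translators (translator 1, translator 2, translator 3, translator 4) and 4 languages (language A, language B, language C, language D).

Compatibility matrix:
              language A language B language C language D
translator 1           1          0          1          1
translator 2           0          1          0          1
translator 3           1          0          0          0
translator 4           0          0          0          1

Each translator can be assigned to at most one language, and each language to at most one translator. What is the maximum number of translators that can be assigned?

4

One maximum matching: translator 1–language C, translator 2–language B, translator 3–language A, translator 4–language D.
This saturates every translator, so 4 is the maximum.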